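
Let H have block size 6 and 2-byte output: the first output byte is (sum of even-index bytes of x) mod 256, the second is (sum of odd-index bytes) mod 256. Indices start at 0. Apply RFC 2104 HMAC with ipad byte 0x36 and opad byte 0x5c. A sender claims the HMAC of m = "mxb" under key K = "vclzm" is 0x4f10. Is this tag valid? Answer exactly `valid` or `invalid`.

Key "vclzm" = 76 63 6c 7a 6d is 5 bytes ≤ B = 6; zero-pad to 6 bytes: K' = 76 63 6c 7a 6d 00.
K' ⊕ ipad = 40 55 5a 4c 5b 36; K' ⊕ opad = 2a 3f 30 26 31 5c.
Inner hash: even-index sum = 452 mod 256 = 196; odd-index sum = 335 mod 256 = 79 → c4 4f.
Outer hash (recomputed tag): even-index sum = 335 mod 256 = 79; odd-index sum = 272 mod 256 = 16 → 4f 10.
Recomputed tag = 4f10; claimed = 4f10 → match.

valid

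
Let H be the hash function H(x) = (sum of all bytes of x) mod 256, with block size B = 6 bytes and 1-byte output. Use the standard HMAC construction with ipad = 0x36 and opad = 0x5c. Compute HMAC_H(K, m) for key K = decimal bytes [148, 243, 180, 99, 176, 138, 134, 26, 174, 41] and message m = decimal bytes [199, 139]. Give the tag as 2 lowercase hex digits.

Key decimal bytes [148, 243, 180, 99, 176, 138, 134, 26, 174, 41] = 94 f3 b4 63 b0 8a 86 1a ae 29 is 10 bytes > B = 6, so hash it first: H(key) = 4f, then zero-pad to 6 bytes: K' = 4f 00 00 00 00 00.
K' ⊕ ipad = 79 36 36 36 36 36.  K' ⊕ opad = 13 5c 5c 5c 5c 5c.
Inner input = (K'⊕ipad) ∥ m = 79 36 36 36 36 36 ∥ c7 8b.
Inner hash: sum = 121+54+54+54+54+54+199+139 = 729; mod 256 = 217 → d9.
Outer input = (K'⊕opad) ∥ inner = 13 5c 5c 5c 5c 5c ∥ d9.
Outer hash (tag): sum = 19+92+92+92+92+92+217 = 696; mod 256 = 184 → b8.

b8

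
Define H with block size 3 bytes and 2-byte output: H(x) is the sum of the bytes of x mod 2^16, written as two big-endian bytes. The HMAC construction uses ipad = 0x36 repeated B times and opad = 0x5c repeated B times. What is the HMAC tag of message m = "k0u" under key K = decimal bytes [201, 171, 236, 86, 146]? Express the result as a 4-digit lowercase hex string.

Key decimal bytes [201, 171, 236, 86, 146] = c9 ab ec 56 92 is 5 bytes > B = 3, so hash it first: H(key) = 03 48, then zero-pad to 3 bytes: K' = 03 48 00.
K' ⊕ ipad = 35 7e 36.  K' ⊕ opad = 5f 14 5c.
Inner input = (K'⊕ipad) ∥ m = 35 7e 36 ∥ 6b 30 75.
Inner hash: sum = 53+126+54+107+48+117 = 505 → 01 f9.
Outer input = (K'⊕opad) ∥ inner = 5f 14 5c ∥ 01 f9.
Outer hash (tag): sum = 95+20+92+1+249 = 457 → 01 c9.

01c9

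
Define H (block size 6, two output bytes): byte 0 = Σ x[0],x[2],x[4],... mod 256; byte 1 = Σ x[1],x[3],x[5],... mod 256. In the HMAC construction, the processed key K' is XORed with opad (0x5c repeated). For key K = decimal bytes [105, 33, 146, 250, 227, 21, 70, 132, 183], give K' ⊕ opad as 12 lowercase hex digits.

Key decimal bytes [105, 33, 146, 250, 227, 21, 70, 132, 183] = 69 21 92 fa e3 15 46 84 b7 is 9 bytes > B = 6, so hash it first: H(key) = db b4, then zero-pad to 6 bytes: K' = db b4 00 00 00 00.
XOR each byte with 0x5c: db⊕5c=87, b4⊕5c=e8, 00⊕5c=5c, 00⊕5c=5c, 00⊕5c=5c, 00⊕5c=5c.

87e85c5c5c5c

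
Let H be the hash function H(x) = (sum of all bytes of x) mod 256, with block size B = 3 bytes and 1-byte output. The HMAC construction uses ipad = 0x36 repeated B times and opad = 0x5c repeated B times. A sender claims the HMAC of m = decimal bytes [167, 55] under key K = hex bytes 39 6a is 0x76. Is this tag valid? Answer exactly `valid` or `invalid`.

valid

Key hex bytes 39 6a is 2 bytes ≤ B = 3; zero-pad to 3 bytes: K' = 39 6a 00.
K' ⊕ ipad = 0f 5c 36; K' ⊕ opad = 65 36 5c.
Inner hash: sum = 15+92+54+167+55 = 383; mod 256 = 127 → 7f.
Outer hash (recomputed tag): sum = 101+54+92+127 = 374; mod 256 = 118 → 76.
Recomputed tag = 76; claimed = 76 → match.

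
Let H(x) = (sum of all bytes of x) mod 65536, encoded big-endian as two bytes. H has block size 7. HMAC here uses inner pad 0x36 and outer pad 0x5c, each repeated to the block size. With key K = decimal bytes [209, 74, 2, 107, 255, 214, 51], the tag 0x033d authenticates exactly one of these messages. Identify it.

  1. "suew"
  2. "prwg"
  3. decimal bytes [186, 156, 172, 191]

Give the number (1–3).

3

Key decimal bytes [209, 74, 2, 107, 255, 214, 51] = d1 4a 02 6b ff d6 33 is exactly B = 7 bytes: K' = d1 4a 02 6b ff d6 33.
K' ⊕ ipad = e7 7c 34 5d c9 e0 05; K' ⊕ opad = 8d 16 5e 37 a3 8a 6f.
m1: inner = H(e7 7c 34 5d c9 e0 05 73 75 65 77) = 05 66; tag = H(8d 16 5e 37 a3 8a 6f 05 66) = 033f
m2: inner = H(e7 7c 34 5d c9 e0 05 70 72 77 67) = 05 62; tag = H(8d 16 5e 37 a3 8a 6f 05 62) = 033b
m3: inner = H(e7 7c 34 5d c9 e0 05 ba 9c ac bf) = 06 63; tag = H(8d 16 5e 37 a3 8a 6f 06 63) = 033d ← matches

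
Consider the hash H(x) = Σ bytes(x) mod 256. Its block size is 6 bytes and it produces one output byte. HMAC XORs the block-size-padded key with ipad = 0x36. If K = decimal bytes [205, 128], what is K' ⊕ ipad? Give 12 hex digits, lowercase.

fbb636363636

Key decimal bytes [205, 128] = cd 80 is 2 bytes ≤ B = 6; zero-pad to 6 bytes: K' = cd 80 00 00 00 00.
XOR each byte with 0x36: cd⊕36=fb, 80⊕36=b6, 00⊕36=36, 00⊕36=36, 00⊕36=36, 00⊕36=36.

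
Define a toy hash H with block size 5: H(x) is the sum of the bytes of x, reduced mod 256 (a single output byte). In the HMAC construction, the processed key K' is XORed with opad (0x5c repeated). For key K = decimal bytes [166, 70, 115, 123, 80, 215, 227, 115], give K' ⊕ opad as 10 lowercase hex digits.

Key decimal bytes [166, 70, 115, 123, 80, 215, 227, 115] = a6 46 73 7b 50 d7 e3 73 is 8 bytes > B = 5, so hash it first: H(key) = 57, then zero-pad to 5 bytes: K' = 57 00 00 00 00.
XOR each byte with 0x5c: 57⊕5c=0b, 00⊕5c=5c, 00⊕5c=5c, 00⊕5c=5c, 00⊕5c=5c.

0b5c5c5c5c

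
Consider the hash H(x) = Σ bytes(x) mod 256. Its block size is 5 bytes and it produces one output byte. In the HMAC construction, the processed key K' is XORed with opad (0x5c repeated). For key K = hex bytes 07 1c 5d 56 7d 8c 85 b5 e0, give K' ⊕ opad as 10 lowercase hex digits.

Key hex bytes 07 1c 5d 56 7d 8c 85 b5 e0 is 9 bytes > B = 5, so hash it first: H(key) = f9, then zero-pad to 5 bytes: K' = f9 00 00 00 00.
XOR each byte with 0x5c: f9⊕5c=a5, 00⊕5c=5c, 00⊕5c=5c, 00⊕5c=5c, 00⊕5c=5c.

a55c5c5c5c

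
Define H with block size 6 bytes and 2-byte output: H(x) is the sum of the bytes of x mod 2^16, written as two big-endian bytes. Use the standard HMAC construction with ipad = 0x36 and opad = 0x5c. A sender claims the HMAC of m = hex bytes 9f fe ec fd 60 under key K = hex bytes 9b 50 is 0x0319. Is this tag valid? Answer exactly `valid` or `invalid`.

Key hex bytes 9b 50 is 2 bytes ≤ B = 6; zero-pad to 6 bytes: K' = 9b 50 00 00 00 00.
K' ⊕ ipad = ad 66 36 36 36 36; K' ⊕ opad = c7 0c 5c 5c 5c 5c.
Inner hash: sum = 173+102+54+54+54+54+159+254+236+253+96 = 1489 → 05 d1.
Outer hash (recomputed tag): sum = 199+12+92+92+92+92+5+209 = 793 → 03 19.
Recomputed tag = 0319; claimed = 0319 → match.

valid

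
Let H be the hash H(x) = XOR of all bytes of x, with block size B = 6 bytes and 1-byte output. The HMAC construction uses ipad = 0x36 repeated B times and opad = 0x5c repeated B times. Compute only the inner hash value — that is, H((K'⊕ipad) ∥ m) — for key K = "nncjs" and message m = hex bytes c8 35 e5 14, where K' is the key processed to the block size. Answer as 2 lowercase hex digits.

76

Key "nncjs" = 6e 6e 63 6a 73 is 5 bytes ≤ B = 6; zero-pad to 6 bytes: K' = 6e 6e 63 6a 73 00.
K' ⊕ ipad = 58 58 55 5c 45 36.
Inner input = 58 58 55 5c 45 36 ∥ c8 35 e5 14.
Inner hash: XOR 58⊕58⊕55⊕5c⊕45⊕36⊕c8⊕35⊕e5⊕14 = 76.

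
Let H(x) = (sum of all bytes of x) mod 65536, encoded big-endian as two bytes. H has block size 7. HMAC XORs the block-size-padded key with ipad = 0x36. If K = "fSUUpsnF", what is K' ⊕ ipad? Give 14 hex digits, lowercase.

34cc3636363636

Key "fSUUpsnF" = 66 53 55 55 70 73 6e 46 is 8 bytes > B = 7, so hash it first: H(key) = 02 fa, then zero-pad to 7 bytes: K' = 02 fa 00 00 00 00 00.
XOR each byte with 0x36: 02⊕36=34, fa⊕36=cc, 00⊕36=36, 00⊕36=36, 00⊕36=36, 00⊕36=36, 00⊕36=36.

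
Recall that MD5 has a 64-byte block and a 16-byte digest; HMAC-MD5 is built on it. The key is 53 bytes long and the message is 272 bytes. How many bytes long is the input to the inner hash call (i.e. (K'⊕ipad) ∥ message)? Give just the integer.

336

Key is 53 ≤ 64 bytes, zero-padded: |K'| = 64.
Inner input = (K'⊕ipad) ∥ m → 64 + 272 = 336 bytes.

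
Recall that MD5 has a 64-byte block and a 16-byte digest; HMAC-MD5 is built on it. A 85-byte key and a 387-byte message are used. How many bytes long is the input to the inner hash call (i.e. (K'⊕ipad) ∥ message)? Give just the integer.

Key is 85 > 64 bytes, so it is hashed to 16 bytes then zero-padded to 64: |K'| = 64.
Inner input = (K'⊕ipad) ∥ m → 64 + 387 = 451 bytes.

451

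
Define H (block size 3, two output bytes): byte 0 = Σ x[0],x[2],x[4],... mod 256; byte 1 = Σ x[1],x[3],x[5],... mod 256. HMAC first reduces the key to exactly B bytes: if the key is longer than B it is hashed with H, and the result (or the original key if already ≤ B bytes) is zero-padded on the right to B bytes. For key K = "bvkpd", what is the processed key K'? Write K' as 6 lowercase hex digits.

31e600

|K| = 5 > B = 3, so first hash the key.
H(K): even-index sum = 305 mod 256 = 49; odd-index sum = 230 mod 256 = 230 → 31 e6.
Zero-pad H(K) = 31 e6 to 3 bytes: K' = 31 e6 00.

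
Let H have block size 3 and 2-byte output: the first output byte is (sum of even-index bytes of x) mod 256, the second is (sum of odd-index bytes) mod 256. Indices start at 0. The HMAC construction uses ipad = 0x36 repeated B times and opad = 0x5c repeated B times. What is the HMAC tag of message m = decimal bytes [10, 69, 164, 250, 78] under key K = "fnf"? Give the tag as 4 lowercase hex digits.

Key "fnf" = 66 6e 66 is exactly B = 3 bytes: K' = 66 6e 66.
K' ⊕ ipad = 50 58 50.  K' ⊕ opad = 3a 32 3a.
Inner input = (K'⊕ipad) ∥ m = 50 58 50 ∥ 0a 45 a4 fa 4e.
Inner hash: even-index sum = 479 mod 256 = 223; odd-index sum = 340 mod 256 = 84 → df 54.
Outer input = (K'⊕opad) ∥ inner = 3a 32 3a ∥ df 54.
Outer hash (tag): even-index sum = 200 mod 256 = 200; odd-index sum = 273 mod 256 = 17 → c8 11.

c811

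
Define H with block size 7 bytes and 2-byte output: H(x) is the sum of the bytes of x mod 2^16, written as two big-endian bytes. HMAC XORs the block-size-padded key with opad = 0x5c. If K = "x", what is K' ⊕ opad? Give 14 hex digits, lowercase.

245c5c5c5c5c5c

Key "x" = 78 is 1 byte ≤ B = 7; zero-pad to 7 bytes: K' = 78 00 00 00 00 00 00.
XOR each byte with 0x5c: 78⊕5c=24, 00⊕5c=5c, 00⊕5c=5c, 00⊕5c=5c, 00⊕5c=5c, 00⊕5c=5c, 00⊕5c=5c.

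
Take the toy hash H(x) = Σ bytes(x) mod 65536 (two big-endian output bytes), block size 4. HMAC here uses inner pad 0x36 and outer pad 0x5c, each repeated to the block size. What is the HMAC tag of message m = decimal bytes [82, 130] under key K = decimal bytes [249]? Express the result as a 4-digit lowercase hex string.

0200

Key decimal bytes [249] = f9 is 1 byte ≤ B = 4; zero-pad to 4 bytes: K' = f9 00 00 00.
K' ⊕ ipad = cf 36 36 36.  K' ⊕ opad = a5 5c 5c 5c.
Inner input = (K'⊕ipad) ∥ m = cf 36 36 36 ∥ 52 82.
Inner hash: sum = 207+54+54+54+82+130 = 581 → 02 45.
Outer input = (K'⊕opad) ∥ inner = a5 5c 5c 5c ∥ 02 45.
Outer hash (tag): sum = 165+92+92+92+2+69 = 512 → 02 00.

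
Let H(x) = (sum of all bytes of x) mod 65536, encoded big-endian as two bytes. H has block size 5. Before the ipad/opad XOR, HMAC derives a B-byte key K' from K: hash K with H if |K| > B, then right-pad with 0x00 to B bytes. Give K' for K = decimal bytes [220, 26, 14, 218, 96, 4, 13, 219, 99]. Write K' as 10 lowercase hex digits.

|K| = 9 > B = 5, so first hash the key.
H(K): sum = 220+26+14+218+96+4+13+219+99 = 909 → 03 8d.
Zero-pad H(K) = 03 8d to 5 bytes: K' = 03 8d 00 00 00.

038d000000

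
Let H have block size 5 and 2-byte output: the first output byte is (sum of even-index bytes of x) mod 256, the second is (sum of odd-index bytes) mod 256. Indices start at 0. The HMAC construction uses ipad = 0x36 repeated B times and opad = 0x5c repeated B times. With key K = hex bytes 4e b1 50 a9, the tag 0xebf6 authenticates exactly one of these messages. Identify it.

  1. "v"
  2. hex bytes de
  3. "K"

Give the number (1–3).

Key hex bytes 4e b1 50 a9 is 4 bytes ≤ B = 5; zero-pad to 5 bytes: K' = 4e b1 50 a9 00.
K' ⊕ ipad = 78 87 66 9f 36; K' ⊕ opad = 12 ed 0c f5 5c.
m1: inner = H(78 87 66 9f 36 76) = 14 9c; tag = H(12 ed 0c f5 5c 14 9c) = 16f6
m2: inner = H(78 87 66 9f 36 de) = 14 04; tag = H(12 ed 0c f5 5c 14 04) = 7ef6
m3: inner = H(78 87 66 9f 36 4b) = 14 71; tag = H(12 ed 0c f5 5c 14 71) = ebf6 ← matches

3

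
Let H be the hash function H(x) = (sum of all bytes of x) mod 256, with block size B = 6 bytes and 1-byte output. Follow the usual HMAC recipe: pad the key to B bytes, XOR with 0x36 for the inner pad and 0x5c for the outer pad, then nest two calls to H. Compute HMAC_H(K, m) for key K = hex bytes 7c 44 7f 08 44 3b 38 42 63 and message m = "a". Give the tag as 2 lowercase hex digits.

cf

Key hex bytes 7c 44 7f 08 44 3b 38 42 63 is 9 bytes > B = 6, so hash it first: H(key) = a3, then zero-pad to 6 bytes: K' = a3 00 00 00 00 00.
K' ⊕ ipad = 95 36 36 36 36 36.  K' ⊕ opad = ff 5c 5c 5c 5c 5c.
Inner input = (K'⊕ipad) ∥ m = 95 36 36 36 36 36 ∥ 61.
Inner hash: sum = 149+54+54+54+54+54+97 = 516; mod 256 = 4 → 04.
Outer input = (K'⊕opad) ∥ inner = ff 5c 5c 5c 5c 5c ∥ 04.
Outer hash (tag): sum = 255+92+92+92+92+92+4 = 719; mod 256 = 207 → cf.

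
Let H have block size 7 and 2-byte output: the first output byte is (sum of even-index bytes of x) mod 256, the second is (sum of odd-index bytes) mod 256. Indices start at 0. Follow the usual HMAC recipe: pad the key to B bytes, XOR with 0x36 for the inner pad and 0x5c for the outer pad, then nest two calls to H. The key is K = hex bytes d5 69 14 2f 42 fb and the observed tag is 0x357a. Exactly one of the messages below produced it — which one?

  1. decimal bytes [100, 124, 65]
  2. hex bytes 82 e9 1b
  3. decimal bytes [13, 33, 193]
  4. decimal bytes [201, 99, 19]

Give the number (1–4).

Key hex bytes d5 69 14 2f 42 fb is 6 bytes ≤ B = 7; zero-pad to 7 bytes: K' = d5 69 14 2f 42 fb 00.
K' ⊕ ipad = e3 5f 22 19 74 cd 36; K' ⊕ opad = 89 35 48 73 1e a7 5c.
m1: inner = H(e3 5f 22 19 74 cd 36 64 7c 41) = 2b ea; tag = H(89 35 48 73 1e a7 5c 2b ea) = 357a ← matches
m2: inner = H(e3 5f 22 19 74 cd 36 82 e9 1b) = 98 e2; tag = H(89 35 48 73 1e a7 5c 98 e2) = 2de7
m3: inner = H(e3 5f 22 19 74 cd 36 0d 21 c1) = d0 13; tag = H(89 35 48 73 1e a7 5c d0 13) = 5e1f
m4: inner = H(e3 5f 22 19 74 cd 36 c9 63 13) = 12 21; tag = H(89 35 48 73 1e a7 5c 12 21) = 6c61

1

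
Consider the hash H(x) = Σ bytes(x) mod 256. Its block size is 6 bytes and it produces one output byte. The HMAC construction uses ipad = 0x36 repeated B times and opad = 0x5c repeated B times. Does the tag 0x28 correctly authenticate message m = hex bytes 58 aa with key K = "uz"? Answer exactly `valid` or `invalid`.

Key "uz" = 75 7a is 2 bytes ≤ B = 6; zero-pad to 6 bytes: K' = 75 7a 00 00 00 00.
K' ⊕ ipad = 43 4c 36 36 36 36; K' ⊕ opad = 29 26 5c 5c 5c 5c.
Inner hash: sum = 67+76+54+54+54+54+88+170 = 617; mod 256 = 105 → 69.
Outer hash (recomputed tag): sum = 41+38+92+92+92+92+105 = 552; mod 256 = 40 → 28.
Recomputed tag = 28; claimed = 28 → match.

valid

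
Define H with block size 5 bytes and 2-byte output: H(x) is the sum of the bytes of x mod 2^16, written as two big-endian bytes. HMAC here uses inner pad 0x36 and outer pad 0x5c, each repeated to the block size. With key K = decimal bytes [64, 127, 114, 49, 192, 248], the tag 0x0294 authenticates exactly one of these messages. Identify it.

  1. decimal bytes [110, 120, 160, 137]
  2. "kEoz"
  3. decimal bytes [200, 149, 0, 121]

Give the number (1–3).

Key decimal bytes [64, 127, 114, 49, 192, 248] = 40 7f 72 31 c0 f8 is 6 bytes > B = 5, so hash it first: H(key) = 03 1a, then zero-pad to 5 bytes: K' = 03 1a 00 00 00.
K' ⊕ ipad = 35 2c 36 36 36; K' ⊕ opad = 5f 46 5c 5c 5c.
m1: inner = H(35 2c 36 36 36 6e 78 a0 89) = 03 12; tag = H(5f 46 5c 5c 5c 03 12) = 01ce
m2: inner = H(35 2c 36 36 36 6b 45 6f 7a) = 02 9c; tag = H(5f 46 5c 5c 5c 02 9c) = 0257
m3: inner = H(35 2c 36 36 36 c8 95 00 79) = 02 d9; tag = H(5f 46 5c 5c 5c 02 d9) = 0294 ← matches

3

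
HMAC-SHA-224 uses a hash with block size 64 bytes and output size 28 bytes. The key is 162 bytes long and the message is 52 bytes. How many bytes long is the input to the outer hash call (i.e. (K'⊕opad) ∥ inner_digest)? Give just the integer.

Key is 162 > 64 bytes, so it is hashed to 28 bytes then zero-padded to 64: |K'| = 64.
Outer input = (K'⊕opad) ∥ H(inner) → 64 + 28 = 92 bytes.

92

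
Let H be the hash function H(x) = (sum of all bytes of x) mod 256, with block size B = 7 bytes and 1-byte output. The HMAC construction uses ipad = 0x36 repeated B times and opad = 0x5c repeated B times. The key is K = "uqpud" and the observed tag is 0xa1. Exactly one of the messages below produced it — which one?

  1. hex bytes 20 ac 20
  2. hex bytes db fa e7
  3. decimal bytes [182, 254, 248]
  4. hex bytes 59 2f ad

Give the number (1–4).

4

Key "uqpud" = 75 71 70 75 64 is 5 bytes ≤ B = 7; zero-pad to 7 bytes: K' = 75 71 70 75 64 00 00.
K' ⊕ ipad = 43 47 46 43 52 36 36; K' ⊕ opad = 29 2d 2c 29 38 5c 5c.
m1: inner = H(43 47 46 43 52 36 36 20 ac 20) = bd; tag = H(29 2d 2c 29 38 5c 5c bd) = 58
m2: inner = H(43 47 46 43 52 36 36 db fa e7) = 8d; tag = H(29 2d 2c 29 38 5c 5c 8d) = 28
m3: inner = H(43 47 46 43 52 36 36 b6 fe f8) = 7d; tag = H(29 2d 2c 29 38 5c 5c 7d) = 18
m4: inner = H(43 47 46 43 52 36 36 59 2f ad) = 06; tag = H(29 2d 2c 29 38 5c 5c 06) = a1 ← matches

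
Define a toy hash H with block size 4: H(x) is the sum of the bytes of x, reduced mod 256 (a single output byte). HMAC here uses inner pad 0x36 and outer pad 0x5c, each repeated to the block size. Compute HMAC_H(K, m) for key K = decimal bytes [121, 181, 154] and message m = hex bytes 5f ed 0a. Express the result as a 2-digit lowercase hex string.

3a

Key decimal bytes [121, 181, 154] = 79 b5 9a is 3 bytes ≤ B = 4; zero-pad to 4 bytes: K' = 79 b5 9a 00.
K' ⊕ ipad = 4f 83 ac 36.  K' ⊕ opad = 25 e9 c6 5c.
Inner input = (K'⊕ipad) ∥ m = 4f 83 ac 36 ∥ 5f ed 0a.
Inner hash: sum = 79+131+172+54+95+237+10 = 778; mod 256 = 10 → 0a.
Outer input = (K'⊕opad) ∥ inner = 25 e9 c6 5c ∥ 0a.
Outer hash (tag): sum = 37+233+198+92+10 = 570; mod 256 = 58 → 3a.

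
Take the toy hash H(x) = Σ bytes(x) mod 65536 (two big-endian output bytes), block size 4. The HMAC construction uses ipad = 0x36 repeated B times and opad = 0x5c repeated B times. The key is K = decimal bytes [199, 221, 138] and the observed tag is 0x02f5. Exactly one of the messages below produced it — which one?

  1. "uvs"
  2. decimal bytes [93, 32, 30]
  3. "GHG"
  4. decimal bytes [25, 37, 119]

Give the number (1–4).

3

Key decimal bytes [199, 221, 138] = c7 dd 8a is 3 bytes ≤ B = 4; zero-pad to 4 bytes: K' = c7 dd 8a 00.
K' ⊕ ipad = f1 eb bc 36; K' ⊕ opad = 9b 81 d6 5c.
m1: inner = H(f1 eb bc 36 75 76 73) = 04 2c; tag = H(9b 81 d6 5c 04 2c) = 027e
m2: inner = H(f1 eb bc 36 5d 20 1e) = 03 69; tag = H(9b 81 d6 5c 03 69) = 02ba
m3: inner = H(f1 eb bc 36 47 48 47) = 03 a4; tag = H(9b 81 d6 5c 03 a4) = 02f5 ← matches
m4: inner = H(f1 eb bc 36 19 25 77) = 03 83; tag = H(9b 81 d6 5c 03 83) = 02d4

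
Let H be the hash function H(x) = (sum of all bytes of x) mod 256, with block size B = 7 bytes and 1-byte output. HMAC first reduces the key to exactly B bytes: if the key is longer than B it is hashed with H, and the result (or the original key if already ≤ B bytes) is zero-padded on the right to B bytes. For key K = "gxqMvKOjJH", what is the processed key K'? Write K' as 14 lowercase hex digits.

a9000000000000

|K| = 10 > B = 7, so first hash the key.
H(K): sum = 103+120+113+77+118+75+79+106+74+72 = 937; mod 256 = 169 → a9.
Zero-pad H(K) = a9 to 7 bytes: K' = a9 00 00 00 00 00 00.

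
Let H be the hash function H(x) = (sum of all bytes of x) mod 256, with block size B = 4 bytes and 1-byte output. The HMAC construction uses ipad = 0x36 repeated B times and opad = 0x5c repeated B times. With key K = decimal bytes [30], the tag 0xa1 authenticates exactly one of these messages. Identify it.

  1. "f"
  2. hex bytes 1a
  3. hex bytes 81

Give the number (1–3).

3

Key decimal bytes [30] = 1e is 1 byte ≤ B = 4; zero-pad to 4 bytes: K' = 1e 00 00 00.
K' ⊕ ipad = 28 36 36 36; K' ⊕ opad = 42 5c 5c 5c.
m1: inner = H(28 36 36 36 66) = 30; tag = H(42 5c 5c 5c 30) = 86
m2: inner = H(28 36 36 36 1a) = e4; tag = H(42 5c 5c 5c e4) = 3a
m3: inner = H(28 36 36 36 81) = 4b; tag = H(42 5c 5c 5c 4b) = a1 ← matches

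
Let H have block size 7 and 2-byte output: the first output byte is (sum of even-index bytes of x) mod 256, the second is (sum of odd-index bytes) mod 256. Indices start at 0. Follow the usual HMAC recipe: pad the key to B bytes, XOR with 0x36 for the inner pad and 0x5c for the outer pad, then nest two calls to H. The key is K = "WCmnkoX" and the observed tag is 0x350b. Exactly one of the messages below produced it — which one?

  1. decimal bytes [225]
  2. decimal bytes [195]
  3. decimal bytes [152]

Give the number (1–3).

Key "WCmnkoX" = 57 43 6d 6e 6b 6f 58 is exactly B = 7 bytes: K' = 57 43 6d 6e 6b 6f 58.
K' ⊕ ipad = 61 75 5b 58 5d 59 6e; K' ⊕ opad = 0b 1f 31 32 37 33 04.
m1: inner = H(61 75 5b 58 5d 59 6e e1) = 87 07; tag = H(0b 1f 31 32 37 33 04 87 07) = 7e0b
m2: inner = H(61 75 5b 58 5d 59 6e c3) = 87 e9; tag = H(0b 1f 31 32 37 33 04 87 e9) = 600b
m3: inner = H(61 75 5b 58 5d 59 6e 98) = 87 be; tag = H(0b 1f 31 32 37 33 04 87 be) = 350b ← matches

3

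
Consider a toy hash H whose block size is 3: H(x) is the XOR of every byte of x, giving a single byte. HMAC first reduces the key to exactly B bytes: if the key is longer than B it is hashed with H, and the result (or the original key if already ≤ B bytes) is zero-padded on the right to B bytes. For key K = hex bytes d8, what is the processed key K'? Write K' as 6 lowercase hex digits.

Key hex bytes d8 is 1 byte ≤ B = 3; zero-pad to 3 bytes: K' = d8 00 00.

d80000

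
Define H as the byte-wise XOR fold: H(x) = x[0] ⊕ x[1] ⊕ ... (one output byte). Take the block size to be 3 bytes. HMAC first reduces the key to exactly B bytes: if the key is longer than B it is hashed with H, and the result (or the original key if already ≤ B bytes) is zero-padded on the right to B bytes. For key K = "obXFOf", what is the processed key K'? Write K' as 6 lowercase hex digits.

3a0000

|K| = 6 > B = 3, so first hash the key.
H(K): XOR 6f⊕62⊕58⊕46⊕4f⊕66 = 3a.
Zero-pad H(K) = 3a to 3 bytes: K' = 3a 00 00.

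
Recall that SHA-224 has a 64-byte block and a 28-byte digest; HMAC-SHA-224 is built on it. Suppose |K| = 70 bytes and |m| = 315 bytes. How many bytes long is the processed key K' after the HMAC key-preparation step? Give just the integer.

64

Key is 70 > 64 bytes, so it is hashed to 28 bytes then zero-padded to 64: |K'| = 64.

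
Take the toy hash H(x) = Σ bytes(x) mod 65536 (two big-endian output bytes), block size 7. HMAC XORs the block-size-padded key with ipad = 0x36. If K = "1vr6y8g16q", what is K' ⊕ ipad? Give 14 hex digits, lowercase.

35093636363636

Key "1vr6y8g16q" = 31 76 72 36 79 38 67 31 36 71 is 10 bytes > B = 7, so hash it first: H(key) = 03 3f, then zero-pad to 7 bytes: K' = 03 3f 00 00 00 00 00.
XOR each byte with 0x36: 03⊕36=35, 3f⊕36=09, 00⊕36=36, 00⊕36=36, 00⊕36=36, 00⊕36=36, 00⊕36=36.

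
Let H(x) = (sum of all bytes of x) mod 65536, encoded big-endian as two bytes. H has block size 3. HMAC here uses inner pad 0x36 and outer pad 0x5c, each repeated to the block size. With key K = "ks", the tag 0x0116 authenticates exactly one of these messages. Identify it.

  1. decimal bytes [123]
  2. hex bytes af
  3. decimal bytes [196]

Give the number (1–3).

Key "ks" = 6b 73 is 2 bytes ≤ B = 3; zero-pad to 3 bytes: K' = 6b 73 00.
K' ⊕ ipad = 5d 45 36; K' ⊕ opad = 37 2f 5c.
m1: inner = H(5d 45 36 7b) = 01 53; tag = H(37 2f 5c 01 53) = 0116 ← matches
m2: inner = H(5d 45 36 af) = 01 87; tag = H(37 2f 5c 01 87) = 014a
m3: inner = H(5d 45 36 c4) = 01 9c; tag = H(37 2f 5c 01 9c) = 015f

1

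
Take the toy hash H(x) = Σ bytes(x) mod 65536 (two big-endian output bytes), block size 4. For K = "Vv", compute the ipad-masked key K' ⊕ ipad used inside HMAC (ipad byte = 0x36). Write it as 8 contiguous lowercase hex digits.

Key "Vv" = 56 76 is 2 bytes ≤ B = 4; zero-pad to 4 bytes: K' = 56 76 00 00.
XOR each byte with 0x36: 56⊕36=60, 76⊕36=40, 00⊕36=36, 00⊕36=36.

60403636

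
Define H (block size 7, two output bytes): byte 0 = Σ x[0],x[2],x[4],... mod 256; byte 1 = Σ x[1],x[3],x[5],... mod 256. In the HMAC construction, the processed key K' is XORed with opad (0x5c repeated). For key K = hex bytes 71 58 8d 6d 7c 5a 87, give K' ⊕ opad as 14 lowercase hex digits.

Key hex bytes 71 58 8d 6d 7c 5a 87 is exactly B = 7 bytes: K' = 71 58 8d 6d 7c 5a 87.
XOR each byte with 0x5c: 71⊕5c=2d, 58⊕5c=04, 8d⊕5c=d1, 6d⊕5c=31, 7c⊕5c=20, 5a⊕5c=06, 87⊕5c=db.

2d04d1312006db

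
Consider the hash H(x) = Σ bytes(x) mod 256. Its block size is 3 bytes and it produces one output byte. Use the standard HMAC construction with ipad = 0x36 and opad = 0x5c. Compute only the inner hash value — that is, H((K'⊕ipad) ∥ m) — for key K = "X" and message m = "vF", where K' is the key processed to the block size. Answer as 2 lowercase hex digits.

96

Key "X" = 58 is 1 byte ≤ B = 3; zero-pad to 3 bytes: K' = 58 00 00.
K' ⊕ ipad = 6e 36 36.
Inner input = 6e 36 36 ∥ 76 46.
Inner hash: sum = 110+54+54+118+70 = 406; mod 256 = 150 → 96.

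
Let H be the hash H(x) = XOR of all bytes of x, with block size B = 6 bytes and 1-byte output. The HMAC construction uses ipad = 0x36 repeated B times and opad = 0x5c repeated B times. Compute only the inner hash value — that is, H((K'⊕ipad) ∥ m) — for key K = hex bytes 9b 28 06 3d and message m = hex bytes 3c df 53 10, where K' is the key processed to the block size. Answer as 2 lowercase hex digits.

Key hex bytes 9b 28 06 3d is 4 bytes ≤ B = 6; zero-pad to 6 bytes: K' = 9b 28 06 3d 00 00.
K' ⊕ ipad = ad 1e 30 0b 36 36.
Inner input = ad 1e 30 0b 36 36 ∥ 3c df 53 10.
Inner hash: XOR ad⊕1e⊕30⊕0b⊕36⊕36⊕3c⊕df⊕53⊕10 = 28.

28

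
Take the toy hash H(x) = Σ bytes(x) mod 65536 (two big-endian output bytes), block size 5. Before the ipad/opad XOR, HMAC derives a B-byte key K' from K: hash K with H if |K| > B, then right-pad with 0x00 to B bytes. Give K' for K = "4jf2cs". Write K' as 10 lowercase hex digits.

020c000000

|K| = 6 > B = 5, so first hash the key.
H(K): sum = 52+106+102+50+99+115 = 524 → 02 0c.
Zero-pad H(K) = 02 0c to 5 bytes: K' = 02 0c 00 00 00.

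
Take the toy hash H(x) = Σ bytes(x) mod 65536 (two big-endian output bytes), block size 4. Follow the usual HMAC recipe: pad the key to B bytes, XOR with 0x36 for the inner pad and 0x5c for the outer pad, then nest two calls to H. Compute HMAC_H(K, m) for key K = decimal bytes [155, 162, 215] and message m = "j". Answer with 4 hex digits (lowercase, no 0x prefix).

0370

Key decimal bytes [155, 162, 215] = 9b a2 d7 is 3 bytes ≤ B = 4; zero-pad to 4 bytes: K' = 9b a2 d7 00.
K' ⊕ ipad = ad 94 e1 36.  K' ⊕ opad = c7 fe 8b 5c.
Inner input = (K'⊕ipad) ∥ m = ad 94 e1 36 ∥ 6a.
Inner hash: sum = 173+148+225+54+106 = 706 → 02 c2.
Outer input = (K'⊕opad) ∥ inner = c7 fe 8b 5c ∥ 02 c2.
Outer hash (tag): sum = 199+254+139+92+2+194 = 880 → 03 70.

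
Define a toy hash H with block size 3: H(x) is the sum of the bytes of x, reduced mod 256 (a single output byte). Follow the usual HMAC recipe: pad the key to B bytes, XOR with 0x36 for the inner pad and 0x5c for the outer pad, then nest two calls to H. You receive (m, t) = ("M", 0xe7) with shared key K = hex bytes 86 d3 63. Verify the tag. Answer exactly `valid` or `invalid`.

invalid

Key hex bytes 86 d3 63 is exactly B = 3 bytes: K' = 86 d3 63.
K' ⊕ ipad = b0 e5 55; K' ⊕ opad = da 8f 3f.
Inner hash: sum = 176+229+85+77 = 567; mod 256 = 55 → 37.
Outer hash (recomputed tag): sum = 218+143+63+55 = 479; mod 256 = 223 → df.
Recomputed tag = df; claimed = e7 → mismatch.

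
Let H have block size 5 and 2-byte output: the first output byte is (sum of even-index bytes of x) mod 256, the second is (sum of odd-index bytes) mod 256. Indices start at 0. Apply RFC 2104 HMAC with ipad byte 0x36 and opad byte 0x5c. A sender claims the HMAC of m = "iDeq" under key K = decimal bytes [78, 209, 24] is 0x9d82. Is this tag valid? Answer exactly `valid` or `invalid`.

Key decimal bytes [78, 209, 24] = 4e d1 18 is 3 bytes ≤ B = 5; zero-pad to 5 bytes: K' = 4e d1 18 00 00.
K' ⊕ ipad = 78 e7 2e 36 36; K' ⊕ opad = 12 8d 44 5c 5c.
Inner hash: even-index sum = 401 mod 256 = 145; odd-index sum = 491 mod 256 = 235 → 91 eb.
Outer hash (recomputed tag): even-index sum = 413 mod 256 = 157; odd-index sum = 378 mod 256 = 122 → 9d 7a.
Recomputed tag = 9d7a; claimed = 9d82 → mismatch.

invalid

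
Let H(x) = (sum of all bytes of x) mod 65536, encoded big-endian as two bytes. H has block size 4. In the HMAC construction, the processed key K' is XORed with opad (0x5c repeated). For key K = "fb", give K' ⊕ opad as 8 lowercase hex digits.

Key "fb" = 66 62 is 2 bytes ≤ B = 4; zero-pad to 4 bytes: K' = 66 62 00 00.
XOR each byte with 0x5c: 66⊕5c=3a, 62⊕5c=3e, 00⊕5c=5c, 00⊕5c=5c.

3a3e5c5c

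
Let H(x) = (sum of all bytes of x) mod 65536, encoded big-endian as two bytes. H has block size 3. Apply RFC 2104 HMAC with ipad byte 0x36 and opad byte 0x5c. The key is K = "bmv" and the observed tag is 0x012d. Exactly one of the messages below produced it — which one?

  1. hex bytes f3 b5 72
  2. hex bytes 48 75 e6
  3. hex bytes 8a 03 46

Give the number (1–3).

Key "bmv" = 62 6d 76 is exactly B = 3 bytes: K' = 62 6d 76.
K' ⊕ ipad = 54 5b 40; K' ⊕ opad = 3e 31 2a.
m1: inner = H(54 5b 40 f3 b5 72) = 03 09; tag = H(3e 31 2a 03 09) = 00a5
m2: inner = H(54 5b 40 48 75 e6) = 02 92; tag = H(3e 31 2a 02 92) = 012d ← matches
m3: inner = H(54 5b 40 8a 03 46) = 01 c2; tag = H(3e 31 2a 01 c2) = 015c

2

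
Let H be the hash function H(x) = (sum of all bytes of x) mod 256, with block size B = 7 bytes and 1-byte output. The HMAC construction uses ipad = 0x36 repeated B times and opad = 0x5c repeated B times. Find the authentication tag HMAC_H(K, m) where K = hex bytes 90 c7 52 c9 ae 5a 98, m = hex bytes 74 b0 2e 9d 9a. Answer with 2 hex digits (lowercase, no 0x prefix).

Key hex bytes 90 c7 52 c9 ae 5a 98 is exactly B = 7 bytes: K' = 90 c7 52 c9 ae 5a 98.
K' ⊕ ipad = a6 f1 64 ff 98 6c ae.  K' ⊕ opad = cc 9b 0e 95 f2 06 c4.
Inner input = (K'⊕ipad) ∥ m = a6 f1 64 ff 98 6c ae ∥ 74 b0 2e 9d 9a.
Inner hash: sum = 166+241+100+255+152+108+174+116+176+46+157+154 = 1845; mod 256 = 53 → 35.
Outer input = (K'⊕opad) ∥ inner = cc 9b 0e 95 f2 06 c4 ∥ 35.
Outer hash (tag): sum = 204+155+14+149+242+6+196+53 = 1019; mod 256 = 251 → fb.

fb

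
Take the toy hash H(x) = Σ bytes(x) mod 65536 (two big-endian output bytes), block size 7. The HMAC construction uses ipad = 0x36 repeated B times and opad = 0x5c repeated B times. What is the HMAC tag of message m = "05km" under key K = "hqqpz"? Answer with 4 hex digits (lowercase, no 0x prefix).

Key "hqqpz" = 68 71 71 70 7a is 5 bytes ≤ B = 7; zero-pad to 7 bytes: K' = 68 71 71 70 7a 00 00.
K' ⊕ ipad = 5e 47 47 46 4c 36 36.  K' ⊕ opad = 34 2d 2d 2c 26 5c 5c.
Inner input = (K'⊕ipad) ∥ m = 5e 47 47 46 4c 36 36 ∥ 30 35 6b 6d.
Inner hash: sum = 94+71+71+70+76+54+54+48+53+107+109 = 807 → 03 27.
Outer input = (K'⊕opad) ∥ inner = 34 2d 2d 2c 26 5c 5c ∥ 03 27.
Outer hash (tag): sum = 52+45+45+44+38+92+92+3+39 = 450 → 01 c2.

01c2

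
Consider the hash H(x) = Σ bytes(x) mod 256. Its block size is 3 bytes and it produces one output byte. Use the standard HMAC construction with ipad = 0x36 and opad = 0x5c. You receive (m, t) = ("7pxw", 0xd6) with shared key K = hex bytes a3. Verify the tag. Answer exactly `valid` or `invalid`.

invalid

Key hex bytes a3 is 1 byte ≤ B = 3; zero-pad to 3 bytes: K' = a3 00 00.
K' ⊕ ipad = 95 36 36; K' ⊕ opad = ff 5c 5c.
Inner hash: sum = 149+54+54+55+112+120+119 = 663; mod 256 = 151 → 97.
Outer hash (recomputed tag): sum = 255+92+92+151 = 590; mod 256 = 78 → 4e.
Recomputed tag = 4e; claimed = d6 → mismatch.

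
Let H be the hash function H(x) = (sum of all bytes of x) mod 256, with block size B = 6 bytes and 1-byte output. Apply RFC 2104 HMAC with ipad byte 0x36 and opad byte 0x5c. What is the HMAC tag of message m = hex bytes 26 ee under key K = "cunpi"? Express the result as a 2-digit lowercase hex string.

Key "cunpi" = 63 75 6e 70 69 is 5 bytes ≤ B = 6; zero-pad to 6 bytes: K' = 63 75 6e 70 69 00.
K' ⊕ ipad = 55 43 58 46 5f 36.  K' ⊕ opad = 3f 29 32 2c 35 5c.
Inner input = (K'⊕ipad) ∥ m = 55 43 58 46 5f 36 ∥ 26 ee.
Inner hash: sum = 85+67+88+70+95+54+38+238 = 735; mod 256 = 223 → df.
Outer input = (K'⊕opad) ∥ inner = 3f 29 32 2c 35 5c ∥ df.
Outer hash (tag): sum = 63+41+50+44+53+92+223 = 566; mod 256 = 54 → 36.

36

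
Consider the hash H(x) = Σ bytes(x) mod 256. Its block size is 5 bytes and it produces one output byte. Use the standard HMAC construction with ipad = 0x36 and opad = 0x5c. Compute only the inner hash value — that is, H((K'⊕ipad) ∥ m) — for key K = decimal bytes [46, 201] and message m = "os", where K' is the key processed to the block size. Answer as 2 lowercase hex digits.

Key decimal bytes [46, 201] = 2e c9 is 2 bytes ≤ B = 5; zero-pad to 5 bytes: K' = 2e c9 00 00 00.
K' ⊕ ipad = 18 ff 36 36 36.
Inner input = 18 ff 36 36 36 ∥ 6f 73.
Inner hash: sum = 24+255+54+54+54+111+115 = 667; mod 256 = 155 → 9b.

9b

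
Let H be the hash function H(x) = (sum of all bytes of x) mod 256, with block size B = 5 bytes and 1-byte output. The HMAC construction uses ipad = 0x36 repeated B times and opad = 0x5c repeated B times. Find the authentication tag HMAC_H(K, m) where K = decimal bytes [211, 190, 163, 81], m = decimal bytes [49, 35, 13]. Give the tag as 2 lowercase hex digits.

Key decimal bytes [211, 190, 163, 81] = d3 be a3 51 is 4 bytes ≤ B = 5; zero-pad to 5 bytes: K' = d3 be a3 51 00.
K' ⊕ ipad = e5 88 95 67 36.  K' ⊕ opad = 8f e2 ff 0d 5c.
Inner input = (K'⊕ipad) ∥ m = e5 88 95 67 36 ∥ 31 23 0d.
Inner hash: sum = 229+136+149+103+54+49+35+13 = 768; mod 256 = 0 → 00.
Outer input = (K'⊕opad) ∥ inner = 8f e2 ff 0d 5c ∥ 00.
Outer hash (tag): sum = 143+226+255+13+92+0 = 729; mod 256 = 217 → d9.

d9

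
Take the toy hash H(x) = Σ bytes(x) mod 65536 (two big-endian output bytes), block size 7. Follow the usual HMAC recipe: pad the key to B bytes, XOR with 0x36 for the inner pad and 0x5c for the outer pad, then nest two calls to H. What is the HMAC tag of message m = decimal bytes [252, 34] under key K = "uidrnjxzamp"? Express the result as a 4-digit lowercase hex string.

03ee

Key "uidrnjxzamp" = 75 69 64 72 6e 6a 78 7a 61 6d 70 is 11 bytes > B = 7, so hash it first: H(key) = 04 bc, then zero-pad to 7 bytes: K' = 04 bc 00 00 00 00 00.
K' ⊕ ipad = 32 8a 36 36 36 36 36.  K' ⊕ opad = 58 e0 5c 5c 5c 5c 5c.
Inner input = (K'⊕ipad) ∥ m = 32 8a 36 36 36 36 36 ∥ fc 22.
Inner hash: sum = 50+138+54+54+54+54+54+252+34 = 744 → 02 e8.
Outer input = (K'⊕opad) ∥ inner = 58 e0 5c 5c 5c 5c 5c ∥ 02 e8.
Outer hash (tag): sum = 88+224+92+92+92+92+92+2+232 = 1006 → 03 ee.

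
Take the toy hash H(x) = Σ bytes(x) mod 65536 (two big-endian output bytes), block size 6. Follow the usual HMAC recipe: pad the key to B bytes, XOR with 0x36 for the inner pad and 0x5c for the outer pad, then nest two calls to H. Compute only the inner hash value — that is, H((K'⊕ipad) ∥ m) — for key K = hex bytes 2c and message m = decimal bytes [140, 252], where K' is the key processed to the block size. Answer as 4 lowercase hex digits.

Key hex bytes 2c is 1 byte ≤ B = 6; zero-pad to 6 bytes: K' = 2c 00 00 00 00 00.
K' ⊕ ipad = 1a 36 36 36 36 36.
Inner input = 1a 36 36 36 36 36 ∥ 8c fc.
Inner hash: sum = 26+54+54+54+54+54+140+252 = 688 → 02 b0.

02b0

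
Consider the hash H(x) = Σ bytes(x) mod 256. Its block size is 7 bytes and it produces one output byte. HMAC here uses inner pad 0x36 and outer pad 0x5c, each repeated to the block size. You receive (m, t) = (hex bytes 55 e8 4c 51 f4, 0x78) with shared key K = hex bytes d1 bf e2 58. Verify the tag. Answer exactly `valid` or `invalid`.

Key hex bytes d1 bf e2 58 is 4 bytes ≤ B = 7; zero-pad to 7 bytes: K' = d1 bf e2 58 00 00 00.
K' ⊕ ipad = e7 89 d4 6e 36 36 36; K' ⊕ opad = 8d e3 be 04 5c 5c 5c.
Inner hash: sum = 231+137+212+110+54+54+54+85+232+76+81+244 = 1570; mod 256 = 34 → 22.
Outer hash (recomputed tag): sum = 141+227+190+4+92+92+92+34 = 872; mod 256 = 104 → 68.
Recomputed tag = 68; claimed = 78 → mismatch.

invalid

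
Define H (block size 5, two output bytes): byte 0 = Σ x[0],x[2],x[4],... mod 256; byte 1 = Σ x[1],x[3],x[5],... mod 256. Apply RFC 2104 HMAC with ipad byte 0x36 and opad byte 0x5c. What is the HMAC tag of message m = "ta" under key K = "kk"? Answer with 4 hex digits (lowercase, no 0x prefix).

f6bd

Key "kk" = 6b 6b is 2 bytes ≤ B = 5; zero-pad to 5 bytes: K' = 6b 6b 00 00 00.
K' ⊕ ipad = 5d 5d 36 36 36.  K' ⊕ opad = 37 37 5c 5c 5c.
Inner input = (K'⊕ipad) ∥ m = 5d 5d 36 36 36 ∥ 74 61.
Inner hash: even-index sum = 298 mod 256 = 42; odd-index sum = 263 mod 256 = 7 → 2a 07.
Outer input = (K'⊕opad) ∥ inner = 37 37 5c 5c 5c ∥ 2a 07.
Outer hash (tag): even-index sum = 246 mod 256 = 246; odd-index sum = 189 mod 256 = 189 → f6 bd.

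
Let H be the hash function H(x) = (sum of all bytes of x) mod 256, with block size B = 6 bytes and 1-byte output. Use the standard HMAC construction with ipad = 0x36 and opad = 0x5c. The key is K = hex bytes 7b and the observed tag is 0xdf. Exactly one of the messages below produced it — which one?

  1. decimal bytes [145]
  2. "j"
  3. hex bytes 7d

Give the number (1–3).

1

Key hex bytes 7b is 1 byte ≤ B = 6; zero-pad to 6 bytes: K' = 7b 00 00 00 00 00.
K' ⊕ ipad = 4d 36 36 36 36 36; K' ⊕ opad = 27 5c 5c 5c 5c 5c.
m1: inner = H(4d 36 36 36 36 36 91) = ec; tag = H(27 5c 5c 5c 5c 5c ec) = df ← matches
m2: inner = H(4d 36 36 36 36 36 6a) = c5; tag = H(27 5c 5c 5c 5c 5c c5) = b8
m3: inner = H(4d 36 36 36 36 36 7d) = d8; tag = H(27 5c 5c 5c 5c 5c d8) = cb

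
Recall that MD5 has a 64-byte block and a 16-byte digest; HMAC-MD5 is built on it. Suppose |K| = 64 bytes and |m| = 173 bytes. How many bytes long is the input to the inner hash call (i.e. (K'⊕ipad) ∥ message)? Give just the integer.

Key is 64 ≤ 64 bytes, zero-padded: |K'| = 64.
Inner input = (K'⊕ipad) ∥ m → 64 + 173 = 237 bytes.

237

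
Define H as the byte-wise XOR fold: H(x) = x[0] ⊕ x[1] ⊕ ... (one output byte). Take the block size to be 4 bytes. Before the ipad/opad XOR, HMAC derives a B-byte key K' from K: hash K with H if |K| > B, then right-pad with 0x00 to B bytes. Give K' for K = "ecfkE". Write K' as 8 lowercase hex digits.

4e000000

|K| = 5 > B = 4, so first hash the key.
H(K): XOR 65⊕63⊕66⊕6b⊕45 = 4e.
Zero-pad H(K) = 4e to 4 bytes: K' = 4e 00 00 00.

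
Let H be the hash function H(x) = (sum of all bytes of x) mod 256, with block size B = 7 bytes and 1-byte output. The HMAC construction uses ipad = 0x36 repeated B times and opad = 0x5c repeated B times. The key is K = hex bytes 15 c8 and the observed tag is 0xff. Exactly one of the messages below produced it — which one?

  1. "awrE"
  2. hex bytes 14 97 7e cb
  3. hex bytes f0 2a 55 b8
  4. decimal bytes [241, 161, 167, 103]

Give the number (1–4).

Key hex bytes 15 c8 is 2 bytes ≤ B = 7; zero-pad to 7 bytes: K' = 15 c8 00 00 00 00 00.
K' ⊕ ipad = 23 fe 36 36 36 36 36; K' ⊕ opad = 49 94 5c 5c 5c 5c 5c.
m1: inner = H(23 fe 36 36 36 36 36 61 77 72 45) = be; tag = H(49 94 5c 5c 5c 5c 5c be) = 67
m2: inner = H(23 fe 36 36 36 36 36 14 97 7e cb) = 23; tag = H(49 94 5c 5c 5c 5c 5c 23) = cc
m3: inner = H(23 fe 36 36 36 36 36 f0 2a 55 b8) = 56; tag = H(49 94 5c 5c 5c 5c 5c 56) = ff ← matches
m4: inner = H(23 fe 36 36 36 36 36 f1 a1 a7 67) = cf; tag = H(49 94 5c 5c 5c 5c 5c cf) = 78

3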